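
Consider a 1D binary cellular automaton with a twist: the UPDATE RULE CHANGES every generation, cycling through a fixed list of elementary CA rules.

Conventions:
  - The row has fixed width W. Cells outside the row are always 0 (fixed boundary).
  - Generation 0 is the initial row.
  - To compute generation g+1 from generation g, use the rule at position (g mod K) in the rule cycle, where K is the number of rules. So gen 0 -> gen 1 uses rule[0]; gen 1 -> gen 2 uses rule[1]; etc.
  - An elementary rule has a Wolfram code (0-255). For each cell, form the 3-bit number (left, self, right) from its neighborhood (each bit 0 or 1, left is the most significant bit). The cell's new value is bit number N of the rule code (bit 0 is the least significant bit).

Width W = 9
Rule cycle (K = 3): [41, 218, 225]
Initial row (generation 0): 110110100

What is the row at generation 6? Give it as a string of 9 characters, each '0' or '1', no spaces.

Answer: 111001001

Derivation:
Gen 0: 110110100
Gen 1 (rule 41): 101101001
Gen 2 (rule 218): 001100110
Gen 3 (rule 225): 100100010
Gen 4 (rule 41): 000001000
Gen 5 (rule 218): 000010100
Gen 6 (rule 225): 111001001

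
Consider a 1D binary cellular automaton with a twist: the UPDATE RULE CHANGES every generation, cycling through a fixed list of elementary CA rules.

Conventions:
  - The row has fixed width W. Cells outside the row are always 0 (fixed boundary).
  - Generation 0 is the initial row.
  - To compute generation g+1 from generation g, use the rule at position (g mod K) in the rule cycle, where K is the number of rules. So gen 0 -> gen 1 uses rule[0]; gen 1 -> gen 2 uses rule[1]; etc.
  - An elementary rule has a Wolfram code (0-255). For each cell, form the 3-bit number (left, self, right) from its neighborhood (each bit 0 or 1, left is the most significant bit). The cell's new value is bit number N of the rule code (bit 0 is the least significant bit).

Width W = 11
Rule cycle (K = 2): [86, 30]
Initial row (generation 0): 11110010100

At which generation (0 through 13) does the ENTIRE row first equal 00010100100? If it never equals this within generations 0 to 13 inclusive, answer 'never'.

Answer: never

Derivation:
Gen 0: 11110010100
Gen 1 (rule 86): 00011110110
Gen 2 (rule 30): 00110000101
Gen 3 (rule 86): 01011001101
Gen 4 (rule 30): 11010111001
Gen 5 (rule 86): 01010001111
Gen 6 (rule 30): 11011011000
Gen 7 (rule 86): 01001001100
Gen 8 (rule 30): 11111111010
Gen 9 (rule 86): 00000001011
Gen 10 (rule 30): 00000011010
Gen 11 (rule 86): 00000101011
Gen 12 (rule 30): 00001101010
Gen 13 (rule 86): 00010101011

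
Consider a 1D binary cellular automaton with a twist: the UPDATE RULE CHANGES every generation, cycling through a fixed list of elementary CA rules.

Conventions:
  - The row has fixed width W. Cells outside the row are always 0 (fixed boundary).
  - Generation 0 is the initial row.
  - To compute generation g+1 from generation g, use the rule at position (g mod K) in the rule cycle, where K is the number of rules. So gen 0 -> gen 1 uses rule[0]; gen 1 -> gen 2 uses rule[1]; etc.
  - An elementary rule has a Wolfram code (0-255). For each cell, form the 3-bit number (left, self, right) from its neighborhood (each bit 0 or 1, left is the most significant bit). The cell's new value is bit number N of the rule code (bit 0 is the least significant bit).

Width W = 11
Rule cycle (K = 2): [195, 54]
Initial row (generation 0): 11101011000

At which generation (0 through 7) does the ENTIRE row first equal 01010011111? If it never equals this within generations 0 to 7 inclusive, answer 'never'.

Answer: never

Derivation:
Gen 0: 11101011000
Gen 1 (rule 195): 01100001011
Gen 2 (rule 54): 10010011100
Gen 3 (rule 195): 00100101101
Gen 4 (rule 54): 01111110011
Gen 5 (rule 195): 10111110101
Gen 6 (rule 54): 11000001111
Gen 7 (rule 195): 01011110111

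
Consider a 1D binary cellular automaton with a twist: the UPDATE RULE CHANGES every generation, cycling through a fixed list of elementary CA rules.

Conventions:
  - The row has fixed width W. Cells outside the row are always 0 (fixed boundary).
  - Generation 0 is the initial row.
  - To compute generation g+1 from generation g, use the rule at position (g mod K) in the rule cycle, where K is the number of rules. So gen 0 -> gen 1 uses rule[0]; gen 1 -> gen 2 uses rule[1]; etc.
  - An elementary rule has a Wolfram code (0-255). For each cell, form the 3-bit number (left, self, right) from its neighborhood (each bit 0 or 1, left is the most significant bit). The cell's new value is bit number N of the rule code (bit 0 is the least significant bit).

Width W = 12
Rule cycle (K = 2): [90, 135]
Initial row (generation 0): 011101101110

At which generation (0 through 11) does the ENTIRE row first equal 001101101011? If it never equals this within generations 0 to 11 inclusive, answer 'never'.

Gen 0: 011101101110
Gen 1 (rule 90): 110101101011
Gen 2 (rule 135): 000100001000
Gen 3 (rule 90): 001010010100
Gen 4 (rule 135): 111010110101
Gen 5 (rule 90): 101000110000
Gen 6 (rule 135): 101011000111
Gen 7 (rule 90): 000011101101
Gen 8 (rule 135): 111101000001
Gen 9 (rule 90): 100100100010
Gen 10 (rule 135): 101101101110
Gen 11 (rule 90): 001101101011

Answer: 11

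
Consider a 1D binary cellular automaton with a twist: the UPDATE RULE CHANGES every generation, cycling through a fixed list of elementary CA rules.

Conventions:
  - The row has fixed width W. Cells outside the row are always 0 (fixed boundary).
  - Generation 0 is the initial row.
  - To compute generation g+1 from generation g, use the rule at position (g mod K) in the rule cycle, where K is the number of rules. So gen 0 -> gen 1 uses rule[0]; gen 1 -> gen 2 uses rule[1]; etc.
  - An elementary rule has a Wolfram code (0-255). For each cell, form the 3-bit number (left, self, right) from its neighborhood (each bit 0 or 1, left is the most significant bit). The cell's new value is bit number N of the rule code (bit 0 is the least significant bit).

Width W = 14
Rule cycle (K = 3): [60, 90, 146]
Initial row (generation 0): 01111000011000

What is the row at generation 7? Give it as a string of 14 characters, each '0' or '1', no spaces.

Gen 0: 01111000011000
Gen 1 (rule 60): 01000100010100
Gen 2 (rule 90): 10101010100010
Gen 3 (rule 146): 00000000010101
Gen 4 (rule 60): 00000000011111
Gen 5 (rule 90): 00000000110001
Gen 6 (rule 146): 00000001001010
Gen 7 (rule 60): 00000001101111

Answer: 00000001101111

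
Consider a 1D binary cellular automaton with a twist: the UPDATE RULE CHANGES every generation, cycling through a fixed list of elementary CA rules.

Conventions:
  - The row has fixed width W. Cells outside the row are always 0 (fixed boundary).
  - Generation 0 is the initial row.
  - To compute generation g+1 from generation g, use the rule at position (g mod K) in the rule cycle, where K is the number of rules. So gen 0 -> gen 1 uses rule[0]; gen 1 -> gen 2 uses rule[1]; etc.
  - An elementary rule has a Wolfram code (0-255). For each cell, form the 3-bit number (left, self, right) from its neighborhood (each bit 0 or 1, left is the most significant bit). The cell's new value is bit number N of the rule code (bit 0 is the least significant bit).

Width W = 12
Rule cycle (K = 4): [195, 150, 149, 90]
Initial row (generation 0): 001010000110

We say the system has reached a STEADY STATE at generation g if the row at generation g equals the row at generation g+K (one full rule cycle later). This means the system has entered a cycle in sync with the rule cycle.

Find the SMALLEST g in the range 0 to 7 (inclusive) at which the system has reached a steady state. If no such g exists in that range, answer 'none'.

Answer: none

Derivation:
Gen 0: 001010000110
Gen 1 (rule 195): 110000111010
Gen 2 (rule 150): 001001010011
Gen 3 (rule 149): 101101011000
Gen 4 (rule 90): 001100011100
Gen 5 (rule 195): 110101101101
Gen 6 (rule 150): 000100000001
Gen 7 (rule 149): 110111111101
Gen 8 (rule 90): 110100000100
Gen 9 (rule 195): 010001111001
Gen 10 (rule 150): 111010110111
Gen 11 (rule 149): 010010000010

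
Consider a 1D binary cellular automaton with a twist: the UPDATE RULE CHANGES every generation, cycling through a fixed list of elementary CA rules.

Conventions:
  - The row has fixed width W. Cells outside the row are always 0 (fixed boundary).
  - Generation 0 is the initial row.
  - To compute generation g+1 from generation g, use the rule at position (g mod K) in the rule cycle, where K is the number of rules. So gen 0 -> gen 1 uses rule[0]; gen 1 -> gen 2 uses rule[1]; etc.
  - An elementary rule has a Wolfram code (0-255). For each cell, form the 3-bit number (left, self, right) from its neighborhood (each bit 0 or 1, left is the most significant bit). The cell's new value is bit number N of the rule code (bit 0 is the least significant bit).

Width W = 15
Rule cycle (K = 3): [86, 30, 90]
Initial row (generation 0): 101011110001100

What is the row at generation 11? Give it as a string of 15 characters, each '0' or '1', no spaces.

Gen 0: 101011110001100
Gen 1 (rule 86): 101000011010110
Gen 2 (rule 30): 101100110010101
Gen 3 (rule 90): 001111111100000
Gen 4 (rule 86): 010000000110000
Gen 5 (rule 30): 111000001101000
Gen 6 (rule 90): 101100011100100
Gen 7 (rule 86): 100110100111110
Gen 8 (rule 30): 111100111100001
Gen 9 (rule 90): 100111100110010
Gen 10 (rule 86): 111000111011111
Gen 11 (rule 30): 100101100010000

Answer: 100101100010000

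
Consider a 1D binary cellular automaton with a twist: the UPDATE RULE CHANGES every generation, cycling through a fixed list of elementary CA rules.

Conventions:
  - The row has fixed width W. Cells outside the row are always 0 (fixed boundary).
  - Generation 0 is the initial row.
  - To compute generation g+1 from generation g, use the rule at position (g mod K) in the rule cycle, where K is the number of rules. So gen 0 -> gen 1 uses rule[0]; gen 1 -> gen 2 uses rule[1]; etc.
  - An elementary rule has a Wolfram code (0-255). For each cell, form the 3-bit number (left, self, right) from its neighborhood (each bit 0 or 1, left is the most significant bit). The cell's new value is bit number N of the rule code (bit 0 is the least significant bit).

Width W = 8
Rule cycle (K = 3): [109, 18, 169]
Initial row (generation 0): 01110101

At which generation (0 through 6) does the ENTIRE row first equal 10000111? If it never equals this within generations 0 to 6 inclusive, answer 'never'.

Answer: never

Derivation:
Gen 0: 01110101
Gen 1 (rule 109): 01011111
Gen 2 (rule 18): 10000000
Gen 3 (rule 169): 00111111
Gen 4 (rule 109): 10100001
Gen 5 (rule 18): 00010010
Gen 6 (rule 169): 11000000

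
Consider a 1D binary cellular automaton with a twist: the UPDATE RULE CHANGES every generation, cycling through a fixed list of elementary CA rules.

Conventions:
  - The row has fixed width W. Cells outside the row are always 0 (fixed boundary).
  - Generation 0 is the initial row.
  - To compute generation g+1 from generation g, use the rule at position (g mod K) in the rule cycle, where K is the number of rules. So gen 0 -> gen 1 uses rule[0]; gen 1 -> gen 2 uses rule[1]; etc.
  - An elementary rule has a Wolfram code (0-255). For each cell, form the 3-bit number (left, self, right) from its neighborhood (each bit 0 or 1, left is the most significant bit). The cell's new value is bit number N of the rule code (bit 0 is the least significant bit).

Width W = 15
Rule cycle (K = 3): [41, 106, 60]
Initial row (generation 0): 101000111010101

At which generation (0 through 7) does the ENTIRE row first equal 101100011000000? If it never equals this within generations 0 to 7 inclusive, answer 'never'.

Gen 0: 101000111010101
Gen 1 (rule 41): 010010100101010
Gen 2 (rule 106): 100101001010100
Gen 3 (rule 60): 110111101111110
Gen 4 (rule 41): 101100011000000
Gen 5 (rule 106): 011100111000000
Gen 6 (rule 60): 010010100100000
Gen 7 (rule 41): 000001000001111

Answer: 4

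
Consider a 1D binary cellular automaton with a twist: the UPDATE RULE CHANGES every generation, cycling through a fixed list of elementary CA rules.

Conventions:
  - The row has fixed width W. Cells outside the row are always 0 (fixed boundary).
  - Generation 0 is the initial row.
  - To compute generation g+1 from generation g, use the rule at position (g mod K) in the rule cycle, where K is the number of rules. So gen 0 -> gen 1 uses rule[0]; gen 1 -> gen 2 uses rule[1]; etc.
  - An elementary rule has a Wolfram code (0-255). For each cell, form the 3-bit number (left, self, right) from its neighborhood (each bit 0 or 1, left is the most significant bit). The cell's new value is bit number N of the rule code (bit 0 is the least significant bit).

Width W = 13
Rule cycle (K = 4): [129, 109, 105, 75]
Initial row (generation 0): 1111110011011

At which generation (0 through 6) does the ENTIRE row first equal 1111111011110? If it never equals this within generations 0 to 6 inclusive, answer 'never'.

Answer: 4

Derivation:
Gen 0: 1111110011011
Gen 1 (rule 129): 0111100000000
Gen 2 (rule 109): 0100101111111
Gen 3 (rule 105): 0000011000001
Gen 4 (rule 75): 1111111011110
Gen 5 (rule 129): 0111110001100
Gen 6 (rule 109): 0100010101101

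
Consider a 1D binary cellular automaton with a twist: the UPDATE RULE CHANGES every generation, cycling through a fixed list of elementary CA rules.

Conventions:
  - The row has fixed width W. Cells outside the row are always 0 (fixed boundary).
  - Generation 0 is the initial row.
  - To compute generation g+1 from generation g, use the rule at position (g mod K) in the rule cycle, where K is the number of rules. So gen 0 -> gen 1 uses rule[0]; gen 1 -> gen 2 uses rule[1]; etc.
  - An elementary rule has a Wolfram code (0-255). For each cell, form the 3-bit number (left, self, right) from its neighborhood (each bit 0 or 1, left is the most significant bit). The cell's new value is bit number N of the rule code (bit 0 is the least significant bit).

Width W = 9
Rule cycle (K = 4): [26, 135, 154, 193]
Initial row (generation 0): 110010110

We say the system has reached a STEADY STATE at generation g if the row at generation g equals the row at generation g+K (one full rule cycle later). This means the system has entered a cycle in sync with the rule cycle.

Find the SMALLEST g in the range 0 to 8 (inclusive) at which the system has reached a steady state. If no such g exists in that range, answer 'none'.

Gen 0: 110010110
Gen 1 (rule 26): 101100101
Gen 2 (rule 135): 100001101
Gen 3 (rule 154): 010011000
Gen 4 (rule 193): 000001011
Gen 5 (rule 26): 000010010
Gen 6 (rule 135): 111110110
Gen 7 (rule 154): 111100101
Gen 8 (rule 193): 011100000
Gen 9 (rule 26): 110010000
Gen 10 (rule 135): 000110111
Gen 11 (rule 154): 001100110
Gen 12 (rule 193): 100100010

Answer: none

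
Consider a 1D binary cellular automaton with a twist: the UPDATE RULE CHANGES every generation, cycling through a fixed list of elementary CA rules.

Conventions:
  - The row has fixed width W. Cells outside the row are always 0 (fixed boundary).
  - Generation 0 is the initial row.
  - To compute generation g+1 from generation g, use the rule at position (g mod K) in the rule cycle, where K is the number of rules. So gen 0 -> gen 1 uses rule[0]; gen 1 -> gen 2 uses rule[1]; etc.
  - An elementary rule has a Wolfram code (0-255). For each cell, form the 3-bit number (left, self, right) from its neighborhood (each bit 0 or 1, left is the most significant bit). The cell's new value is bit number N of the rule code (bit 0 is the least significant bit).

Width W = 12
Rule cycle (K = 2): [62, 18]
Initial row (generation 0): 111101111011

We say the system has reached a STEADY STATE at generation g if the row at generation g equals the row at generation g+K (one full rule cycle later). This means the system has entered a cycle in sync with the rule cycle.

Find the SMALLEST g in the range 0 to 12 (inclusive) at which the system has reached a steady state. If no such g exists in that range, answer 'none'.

Answer: 4

Derivation:
Gen 0: 111101111011
Gen 1 (rule 62): 100011000110
Gen 2 (rule 18): 010100101001
Gen 3 (rule 62): 111111111111
Gen 4 (rule 18): 000000000000
Gen 5 (rule 62): 000000000000
Gen 6 (rule 18): 000000000000
Gen 7 (rule 62): 000000000000
Gen 8 (rule 18): 000000000000
Gen 9 (rule 62): 000000000000
Gen 10 (rule 18): 000000000000
Gen 11 (rule 62): 000000000000
Gen 12 (rule 18): 000000000000
Gen 13 (rule 62): 000000000000
Gen 14 (rule 18): 000000000000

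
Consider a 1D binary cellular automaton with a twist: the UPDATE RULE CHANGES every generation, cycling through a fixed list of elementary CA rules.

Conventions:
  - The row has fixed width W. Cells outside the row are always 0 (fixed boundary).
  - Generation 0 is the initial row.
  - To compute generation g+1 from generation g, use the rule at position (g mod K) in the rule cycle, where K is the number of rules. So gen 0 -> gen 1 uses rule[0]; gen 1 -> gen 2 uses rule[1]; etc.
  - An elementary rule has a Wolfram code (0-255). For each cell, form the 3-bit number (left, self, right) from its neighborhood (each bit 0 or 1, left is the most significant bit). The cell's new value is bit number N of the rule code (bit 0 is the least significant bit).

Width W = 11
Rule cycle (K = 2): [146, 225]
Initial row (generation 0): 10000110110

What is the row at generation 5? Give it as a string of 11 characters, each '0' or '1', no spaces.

Gen 0: 10000110110
Gen 1 (rule 146): 01001000001
Gen 2 (rule 225): 00000011100
Gen 3 (rule 146): 00000101010
Gen 4 (rule 225): 11110010100
Gen 5 (rule 146): 01101100010

Answer: 01101100010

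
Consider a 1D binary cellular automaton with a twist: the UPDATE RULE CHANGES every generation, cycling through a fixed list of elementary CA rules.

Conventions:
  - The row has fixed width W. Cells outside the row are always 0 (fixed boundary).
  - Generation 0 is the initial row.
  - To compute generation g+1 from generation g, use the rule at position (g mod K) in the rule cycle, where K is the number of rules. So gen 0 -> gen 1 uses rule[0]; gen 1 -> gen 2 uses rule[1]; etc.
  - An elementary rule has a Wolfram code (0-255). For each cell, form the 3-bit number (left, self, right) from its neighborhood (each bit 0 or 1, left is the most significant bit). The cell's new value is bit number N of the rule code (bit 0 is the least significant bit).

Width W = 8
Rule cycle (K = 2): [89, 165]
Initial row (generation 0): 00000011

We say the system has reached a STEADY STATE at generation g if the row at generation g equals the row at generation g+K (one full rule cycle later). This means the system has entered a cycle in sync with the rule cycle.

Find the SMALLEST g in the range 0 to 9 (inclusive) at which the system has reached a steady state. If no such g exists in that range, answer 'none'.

Answer: none

Derivation:
Gen 0: 00000011
Gen 1 (rule 89): 11111011
Gen 2 (rule 165): 01110100
Gen 3 (rule 89): 01010011
Gen 4 (rule 165): 01110000
Gen 5 (rule 89): 01011111
Gen 6 (rule 165): 01101110
Gen 7 (rule 89): 01101011
Gen 8 (rule 165): 00011100
Gen 9 (rule 89): 11010111
Gen 10 (rule 165): 00111010
Gen 11 (rule 89): 10101001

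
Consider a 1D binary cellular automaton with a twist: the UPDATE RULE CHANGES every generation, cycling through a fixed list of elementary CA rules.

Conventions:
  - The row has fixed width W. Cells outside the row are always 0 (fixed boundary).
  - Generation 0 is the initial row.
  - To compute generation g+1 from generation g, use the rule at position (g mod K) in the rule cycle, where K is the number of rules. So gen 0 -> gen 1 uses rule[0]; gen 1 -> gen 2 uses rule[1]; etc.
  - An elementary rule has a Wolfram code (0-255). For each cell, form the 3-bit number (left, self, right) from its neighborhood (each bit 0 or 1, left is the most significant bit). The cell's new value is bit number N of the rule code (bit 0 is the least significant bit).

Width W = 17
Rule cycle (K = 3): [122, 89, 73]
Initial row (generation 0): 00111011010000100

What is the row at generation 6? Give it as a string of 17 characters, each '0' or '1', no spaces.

Answer: 00000110101000011

Derivation:
Gen 0: 00111011010000100
Gen 1 (rule 122): 01101111101001010
Gen 2 (rule 89): 01101000100100001
Gen 3 (rule 73): 01100010000001100
Gen 4 (rule 122): 11110101000011110
Gen 5 (rule 89): 10010000111010011
Gen 6 (rule 73): 00000110101000011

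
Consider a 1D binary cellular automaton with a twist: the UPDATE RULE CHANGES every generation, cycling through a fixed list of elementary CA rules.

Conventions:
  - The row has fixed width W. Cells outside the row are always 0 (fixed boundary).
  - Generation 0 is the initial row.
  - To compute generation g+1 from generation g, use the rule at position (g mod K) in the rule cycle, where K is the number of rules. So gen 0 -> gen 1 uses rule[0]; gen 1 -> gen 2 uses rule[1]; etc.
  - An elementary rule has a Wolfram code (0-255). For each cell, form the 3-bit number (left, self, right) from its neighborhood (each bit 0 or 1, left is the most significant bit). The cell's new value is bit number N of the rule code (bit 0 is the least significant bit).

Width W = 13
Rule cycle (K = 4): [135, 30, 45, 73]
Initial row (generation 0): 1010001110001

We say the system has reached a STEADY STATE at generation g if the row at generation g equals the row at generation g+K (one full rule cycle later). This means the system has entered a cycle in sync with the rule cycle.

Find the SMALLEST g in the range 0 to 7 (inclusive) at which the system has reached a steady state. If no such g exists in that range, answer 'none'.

Answer: none

Derivation:
Gen 0: 1010001110001
Gen 1 (rule 135): 1010110100111
Gen 2 (rule 30): 1010100111100
Gen 3 (rule 45): 1111100100001
Gen 4 (rule 73): 1000100001100
Gen 5 (rule 135): 1011101110001
Gen 6 (rule 30): 1010001001011
Gen 7 (rule 45): 1110101001110
Gen 8 (rule 73): 1010000001010
Gen 9 (rule 135): 1010111111010
Gen 10 (rule 30): 1010100000011
Gen 11 (rule 45): 1111101111010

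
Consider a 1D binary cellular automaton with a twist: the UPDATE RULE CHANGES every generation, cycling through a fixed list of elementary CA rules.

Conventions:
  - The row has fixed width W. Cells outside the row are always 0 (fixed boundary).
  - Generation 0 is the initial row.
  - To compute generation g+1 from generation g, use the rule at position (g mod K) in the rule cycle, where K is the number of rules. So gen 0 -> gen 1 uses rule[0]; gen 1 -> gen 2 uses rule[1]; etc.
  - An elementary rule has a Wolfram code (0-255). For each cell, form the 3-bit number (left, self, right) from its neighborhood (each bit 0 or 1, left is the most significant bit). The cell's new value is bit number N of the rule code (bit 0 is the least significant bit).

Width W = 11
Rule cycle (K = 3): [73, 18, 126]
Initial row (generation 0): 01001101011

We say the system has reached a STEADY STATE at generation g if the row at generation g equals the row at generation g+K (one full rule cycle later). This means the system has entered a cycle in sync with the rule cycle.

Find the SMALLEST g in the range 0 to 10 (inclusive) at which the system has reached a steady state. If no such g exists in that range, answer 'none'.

Answer: none

Derivation:
Gen 0: 01001101011
Gen 1 (rule 73): 00001100011
Gen 2 (rule 18): 00010010100
Gen 3 (rule 126): 00111111110
Gen 4 (rule 73): 10100000010
Gen 5 (rule 18): 00010000101
Gen 6 (rule 126): 00111001111
Gen 7 (rule 73): 10101001001
Gen 8 (rule 18): 00000110110
Gen 9 (rule 126): 00001111111
Gen 10 (rule 73): 11101000001
Gen 11 (rule 18): 00000100010
Gen 12 (rule 126): 00001110111
Gen 13 (rule 73): 11101010101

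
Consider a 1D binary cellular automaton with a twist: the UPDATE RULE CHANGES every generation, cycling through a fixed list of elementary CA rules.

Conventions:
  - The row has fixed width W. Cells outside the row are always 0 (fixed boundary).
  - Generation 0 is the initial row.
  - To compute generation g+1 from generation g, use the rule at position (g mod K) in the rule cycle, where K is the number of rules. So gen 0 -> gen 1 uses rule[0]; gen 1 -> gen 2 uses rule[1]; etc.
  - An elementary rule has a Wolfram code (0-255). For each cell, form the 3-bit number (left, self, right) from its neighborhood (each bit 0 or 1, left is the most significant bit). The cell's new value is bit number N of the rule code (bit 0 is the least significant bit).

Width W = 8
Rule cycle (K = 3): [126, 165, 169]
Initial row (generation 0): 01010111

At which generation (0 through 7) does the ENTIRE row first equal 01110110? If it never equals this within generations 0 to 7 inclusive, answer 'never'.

Gen 0: 01010111
Gen 1 (rule 126): 11111101
Gen 2 (rule 165): 01111011
Gen 3 (rule 169): 01110110
Gen 4 (rule 126): 11011111
Gen 5 (rule 165): 00101110
Gen 6 (rule 169): 10011100
Gen 7 (rule 126): 11110110

Answer: 3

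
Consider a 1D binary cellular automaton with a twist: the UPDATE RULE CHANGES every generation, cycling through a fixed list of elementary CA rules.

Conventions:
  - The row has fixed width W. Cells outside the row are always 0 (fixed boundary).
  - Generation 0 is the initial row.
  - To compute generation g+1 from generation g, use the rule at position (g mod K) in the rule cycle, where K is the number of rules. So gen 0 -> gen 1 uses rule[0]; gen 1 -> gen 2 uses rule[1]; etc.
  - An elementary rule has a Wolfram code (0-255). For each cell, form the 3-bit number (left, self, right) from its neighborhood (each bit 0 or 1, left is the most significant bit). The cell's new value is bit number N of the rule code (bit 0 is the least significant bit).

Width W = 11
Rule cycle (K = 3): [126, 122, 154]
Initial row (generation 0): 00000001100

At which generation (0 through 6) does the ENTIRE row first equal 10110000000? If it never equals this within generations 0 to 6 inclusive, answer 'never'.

Answer: never

Derivation:
Gen 0: 00000001100
Gen 1 (rule 126): 00000011110
Gen 2 (rule 122): 00000110011
Gen 3 (rule 154): 00001101110
Gen 4 (rule 126): 00011111011
Gen 5 (rule 122): 00110001111
Gen 6 (rule 154): 01101011110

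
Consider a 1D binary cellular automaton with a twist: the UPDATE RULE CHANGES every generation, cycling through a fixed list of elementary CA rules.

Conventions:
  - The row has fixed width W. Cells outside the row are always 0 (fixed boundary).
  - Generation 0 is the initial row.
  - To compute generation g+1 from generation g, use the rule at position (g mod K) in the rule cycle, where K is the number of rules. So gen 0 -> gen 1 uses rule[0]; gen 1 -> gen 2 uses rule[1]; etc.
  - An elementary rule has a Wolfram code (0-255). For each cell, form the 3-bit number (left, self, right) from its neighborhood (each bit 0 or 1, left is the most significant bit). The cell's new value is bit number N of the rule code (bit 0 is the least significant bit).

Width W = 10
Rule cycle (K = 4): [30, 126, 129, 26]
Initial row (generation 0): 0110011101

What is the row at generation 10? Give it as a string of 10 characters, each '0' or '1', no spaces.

Answer: 1111111111

Derivation:
Gen 0: 0110011101
Gen 1 (rule 30): 1101110001
Gen 2 (rule 126): 1111011011
Gen 3 (rule 129): 0110000000
Gen 4 (rule 26): 1101000000
Gen 5 (rule 30): 1001100000
Gen 6 (rule 126): 1111110000
Gen 7 (rule 129): 0111100111
Gen 8 (rule 26): 1100011100
Gen 9 (rule 30): 1010110010
Gen 10 (rule 126): 1111111111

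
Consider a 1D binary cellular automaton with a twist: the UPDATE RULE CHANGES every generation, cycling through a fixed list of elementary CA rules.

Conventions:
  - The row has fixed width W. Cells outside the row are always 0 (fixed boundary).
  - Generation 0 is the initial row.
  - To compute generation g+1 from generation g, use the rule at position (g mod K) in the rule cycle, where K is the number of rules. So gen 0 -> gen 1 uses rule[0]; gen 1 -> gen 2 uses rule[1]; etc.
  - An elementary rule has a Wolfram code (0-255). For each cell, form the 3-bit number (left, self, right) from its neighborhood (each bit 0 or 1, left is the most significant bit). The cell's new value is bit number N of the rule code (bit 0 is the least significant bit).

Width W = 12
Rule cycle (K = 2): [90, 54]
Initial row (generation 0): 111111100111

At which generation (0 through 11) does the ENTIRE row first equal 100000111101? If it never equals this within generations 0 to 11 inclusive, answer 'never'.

Answer: 1

Derivation:
Gen 0: 111111100111
Gen 1 (rule 90): 100000111101
Gen 2 (rule 54): 110001000011
Gen 3 (rule 90): 111010100111
Gen 4 (rule 54): 000111111000
Gen 5 (rule 90): 001100001100
Gen 6 (rule 54): 010010010010
Gen 7 (rule 90): 101101101101
Gen 8 (rule 54): 110010010011
Gen 9 (rule 90): 111101101111
Gen 10 (rule 54): 000010010000
Gen 11 (rule 90): 000101101000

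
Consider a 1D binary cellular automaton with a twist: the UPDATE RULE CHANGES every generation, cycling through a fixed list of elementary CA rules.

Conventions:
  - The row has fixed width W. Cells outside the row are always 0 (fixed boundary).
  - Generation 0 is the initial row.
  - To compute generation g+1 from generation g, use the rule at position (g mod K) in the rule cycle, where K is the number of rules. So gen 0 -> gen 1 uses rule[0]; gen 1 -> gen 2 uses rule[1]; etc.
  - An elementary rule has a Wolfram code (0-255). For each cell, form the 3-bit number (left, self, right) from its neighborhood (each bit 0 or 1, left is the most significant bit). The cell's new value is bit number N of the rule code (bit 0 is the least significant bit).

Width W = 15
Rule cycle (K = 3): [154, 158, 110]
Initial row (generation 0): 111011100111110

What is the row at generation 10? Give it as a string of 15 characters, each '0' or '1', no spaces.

Gen 0: 111011100111110
Gen 1 (rule 154): 110011011111101
Gen 2 (rule 158): 101110011111001
Gen 3 (rule 110): 111010110001011
Gen 4 (rule 154): 110000101010010
Gen 5 (rule 158): 101001101011111
Gen 6 (rule 110): 111011111110001
Gen 7 (rule 154): 110011111101010
Gen 8 (rule 158): 101111111001011
Gen 9 (rule 110): 111000001011111
Gen 10 (rule 154): 110100010011110

Answer: 110100010011110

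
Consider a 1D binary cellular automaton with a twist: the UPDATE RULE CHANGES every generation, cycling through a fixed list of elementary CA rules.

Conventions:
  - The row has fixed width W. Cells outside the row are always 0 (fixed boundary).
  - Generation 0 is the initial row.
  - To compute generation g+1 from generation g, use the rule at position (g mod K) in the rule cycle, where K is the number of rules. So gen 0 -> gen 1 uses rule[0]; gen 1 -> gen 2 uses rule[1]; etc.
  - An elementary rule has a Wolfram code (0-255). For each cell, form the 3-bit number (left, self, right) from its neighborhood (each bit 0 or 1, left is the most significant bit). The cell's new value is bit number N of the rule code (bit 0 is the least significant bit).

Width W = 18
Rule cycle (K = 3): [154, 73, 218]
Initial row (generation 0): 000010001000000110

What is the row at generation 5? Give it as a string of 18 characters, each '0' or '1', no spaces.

Answer: 110001110101001100

Derivation:
Gen 0: 000010001000000110
Gen 1 (rule 154): 000101010100001101
Gen 2 (rule 73): 110000000001101100
Gen 3 (rule 218): 111000000011101110
Gen 4 (rule 154): 110100000111001101
Gen 5 (rule 73): 110001110101001100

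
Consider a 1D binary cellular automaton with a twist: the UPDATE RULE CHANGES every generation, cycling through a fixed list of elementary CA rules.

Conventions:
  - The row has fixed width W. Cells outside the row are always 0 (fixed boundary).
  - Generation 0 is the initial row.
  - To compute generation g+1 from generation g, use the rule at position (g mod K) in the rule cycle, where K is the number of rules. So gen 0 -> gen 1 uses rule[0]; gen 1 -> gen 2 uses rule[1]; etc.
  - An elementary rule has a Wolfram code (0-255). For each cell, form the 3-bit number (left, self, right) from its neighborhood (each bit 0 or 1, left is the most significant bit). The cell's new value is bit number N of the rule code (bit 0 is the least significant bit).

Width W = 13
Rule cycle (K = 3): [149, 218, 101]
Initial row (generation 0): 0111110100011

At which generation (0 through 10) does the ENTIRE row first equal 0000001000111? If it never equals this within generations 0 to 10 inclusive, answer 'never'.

Gen 0: 0111110100011
Gen 1 (rule 149): 0011100111000
Gen 2 (rule 218): 0111111111100
Gen 3 (rule 101): 0000000000101
Gen 4 (rule 149): 1111111110101
Gen 5 (rule 218): 1111111110000
Gen 6 (rule 101): 0000000010111
Gen 7 (rule 149): 1111111010010
Gen 8 (rule 218): 1111111001101
Gen 9 (rule 101): 0000001000111
Gen 10 (rule 149): 1111101110010

Answer: 9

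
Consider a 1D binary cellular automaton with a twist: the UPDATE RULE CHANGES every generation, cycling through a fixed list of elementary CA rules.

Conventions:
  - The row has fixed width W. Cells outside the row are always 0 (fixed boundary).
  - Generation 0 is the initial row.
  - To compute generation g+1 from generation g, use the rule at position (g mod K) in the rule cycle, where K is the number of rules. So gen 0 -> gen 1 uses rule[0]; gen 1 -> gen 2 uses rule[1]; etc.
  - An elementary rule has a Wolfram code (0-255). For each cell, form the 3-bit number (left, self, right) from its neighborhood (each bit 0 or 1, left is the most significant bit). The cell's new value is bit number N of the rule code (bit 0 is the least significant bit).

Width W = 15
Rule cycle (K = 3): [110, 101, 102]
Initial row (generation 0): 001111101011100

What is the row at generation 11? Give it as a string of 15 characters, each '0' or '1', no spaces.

Gen 0: 001111101011100
Gen 1 (rule 110): 011000111110100
Gen 2 (rule 101): 001010000011101
Gen 3 (rule 102): 011110000100111
Gen 4 (rule 110): 110010001101101
Gen 5 (rule 101): 010010100110111
Gen 6 (rule 102): 110111101011001
Gen 7 (rule 110): 111100111111011
Gen 8 (rule 101): 000100000001101
Gen 9 (rule 102): 001100000010111
Gen 10 (rule 110): 011100000111101
Gen 11 (rule 101): 000101110000111

Answer: 000101110000111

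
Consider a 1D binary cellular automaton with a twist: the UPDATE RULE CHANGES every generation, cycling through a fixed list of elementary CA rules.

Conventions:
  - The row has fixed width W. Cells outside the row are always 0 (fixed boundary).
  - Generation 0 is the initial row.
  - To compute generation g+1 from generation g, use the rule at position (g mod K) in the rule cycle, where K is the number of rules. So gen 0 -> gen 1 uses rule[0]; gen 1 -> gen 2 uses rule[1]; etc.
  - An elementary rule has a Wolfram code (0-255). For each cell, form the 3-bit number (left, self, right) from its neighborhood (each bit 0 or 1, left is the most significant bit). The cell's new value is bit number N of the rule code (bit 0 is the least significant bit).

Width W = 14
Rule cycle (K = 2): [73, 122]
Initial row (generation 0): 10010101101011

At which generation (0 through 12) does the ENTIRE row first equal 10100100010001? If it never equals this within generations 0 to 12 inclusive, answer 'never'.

Gen 0: 10010101101011
Gen 1 (rule 73): 00000001100011
Gen 2 (rule 122): 00000011110111
Gen 3 (rule 73): 11111010010101
Gen 4 (rule 122): 10001101101010
Gen 5 (rule 73): 00101101100000
Gen 6 (rule 122): 01011111110000
Gen 7 (rule 73): 00010000010111
Gen 8 (rule 122): 00101000101101
Gen 9 (rule 73): 10000010001100
Gen 10 (rule 122): 01000101011110
Gen 11 (rule 73): 00010000010010
Gen 12 (rule 122): 00101000101101

Answer: never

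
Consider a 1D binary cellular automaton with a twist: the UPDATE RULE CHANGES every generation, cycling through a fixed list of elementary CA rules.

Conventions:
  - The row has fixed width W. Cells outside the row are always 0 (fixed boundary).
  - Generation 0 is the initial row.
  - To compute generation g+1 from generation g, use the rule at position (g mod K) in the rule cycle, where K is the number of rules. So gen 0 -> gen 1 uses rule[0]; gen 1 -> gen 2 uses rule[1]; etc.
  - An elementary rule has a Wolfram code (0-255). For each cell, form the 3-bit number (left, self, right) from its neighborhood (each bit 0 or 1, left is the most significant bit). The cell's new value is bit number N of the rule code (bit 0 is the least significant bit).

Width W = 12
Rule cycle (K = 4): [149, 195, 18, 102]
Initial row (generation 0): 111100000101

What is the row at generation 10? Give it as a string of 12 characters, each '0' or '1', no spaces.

Answer: 010110111111

Derivation:
Gen 0: 111100000101
Gen 1 (rule 149): 011011110101
Gen 2 (rule 195): 101001110000
Gen 3 (rule 18): 000110001000
Gen 4 (rule 102): 001010011000
Gen 5 (rule 149): 101011000111
Gen 6 (rule 195): 000001011011
Gen 7 (rule 18): 000010000000
Gen 8 (rule 102): 000110000000
Gen 9 (rule 149): 110001111111
Gen 10 (rule 195): 010110111111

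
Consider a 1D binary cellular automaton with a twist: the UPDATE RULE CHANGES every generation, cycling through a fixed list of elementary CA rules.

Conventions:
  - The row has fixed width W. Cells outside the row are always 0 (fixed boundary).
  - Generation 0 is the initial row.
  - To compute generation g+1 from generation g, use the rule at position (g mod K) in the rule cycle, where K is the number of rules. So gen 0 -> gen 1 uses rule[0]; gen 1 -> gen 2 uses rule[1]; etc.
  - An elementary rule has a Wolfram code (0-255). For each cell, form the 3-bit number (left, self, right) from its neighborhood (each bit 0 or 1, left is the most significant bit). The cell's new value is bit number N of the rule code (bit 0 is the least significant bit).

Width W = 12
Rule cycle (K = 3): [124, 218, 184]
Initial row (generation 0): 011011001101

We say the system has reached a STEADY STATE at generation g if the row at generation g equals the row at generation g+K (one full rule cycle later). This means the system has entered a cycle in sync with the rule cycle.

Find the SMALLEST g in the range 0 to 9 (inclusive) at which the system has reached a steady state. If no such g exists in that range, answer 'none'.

Answer: none

Derivation:
Gen 0: 011011001101
Gen 1 (rule 124): 011111101111
Gen 2 (rule 218): 111111101111
Gen 3 (rule 184): 111111011110
Gen 4 (rule 124): 100001110011
Gen 5 (rule 218): 010011111111
Gen 6 (rule 184): 001011111110
Gen 7 (rule 124): 001110000011
Gen 8 (rule 218): 011111000111
Gen 9 (rule 184): 011110100110
Gen 10 (rule 124): 010011110111
Gen 11 (rule 218): 101111110111
Gen 12 (rule 184): 011111101110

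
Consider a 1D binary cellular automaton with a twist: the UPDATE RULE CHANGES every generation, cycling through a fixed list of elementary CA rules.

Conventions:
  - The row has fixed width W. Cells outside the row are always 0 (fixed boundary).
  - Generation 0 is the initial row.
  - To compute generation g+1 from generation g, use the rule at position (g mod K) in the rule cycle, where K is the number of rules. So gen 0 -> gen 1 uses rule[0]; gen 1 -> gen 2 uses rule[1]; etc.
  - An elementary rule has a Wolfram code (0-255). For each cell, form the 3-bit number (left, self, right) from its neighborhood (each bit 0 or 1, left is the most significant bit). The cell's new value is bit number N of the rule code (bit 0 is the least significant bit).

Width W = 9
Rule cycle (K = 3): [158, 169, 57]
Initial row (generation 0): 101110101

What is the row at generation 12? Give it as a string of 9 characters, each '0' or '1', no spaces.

Answer: 101101001

Derivation:
Gen 0: 101110101
Gen 1 (rule 158): 101100101
Gen 2 (rule 169): 011000010
Gen 3 (rule 57): 010111001
Gen 4 (rule 158): 110110111
Gen 5 (rule 169): 101101110
Gen 6 (rule 57): 011011001
Gen 7 (rule 158): 110010111
Gen 8 (rule 169): 100001110
Gen 9 (rule 57): 011101001
Gen 10 (rule 158): 111001111
Gen 11 (rule 169): 110001110
Gen 12 (rule 57): 101101001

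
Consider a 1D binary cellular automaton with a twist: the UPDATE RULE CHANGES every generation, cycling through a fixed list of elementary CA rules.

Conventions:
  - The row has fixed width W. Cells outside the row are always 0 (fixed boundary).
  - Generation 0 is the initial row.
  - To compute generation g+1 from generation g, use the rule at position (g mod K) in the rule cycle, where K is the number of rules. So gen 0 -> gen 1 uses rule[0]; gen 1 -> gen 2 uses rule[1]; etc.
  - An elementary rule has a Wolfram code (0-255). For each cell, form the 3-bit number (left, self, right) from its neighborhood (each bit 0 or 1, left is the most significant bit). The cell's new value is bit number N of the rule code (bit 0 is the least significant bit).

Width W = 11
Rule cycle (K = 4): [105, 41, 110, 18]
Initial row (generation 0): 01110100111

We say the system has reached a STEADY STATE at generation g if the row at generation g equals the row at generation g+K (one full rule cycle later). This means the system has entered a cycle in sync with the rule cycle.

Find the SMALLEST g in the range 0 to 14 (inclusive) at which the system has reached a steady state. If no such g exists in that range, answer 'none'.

Gen 0: 01110100111
Gen 1 (rule 105): 01011000101
Gen 2 (rule 41): 00110010010
Gen 3 (rule 110): 01110110110
Gen 4 (rule 18): 10000000001
Gen 5 (rule 105): 00111111100
Gen 6 (rule 41): 10100000001
Gen 7 (rule 110): 11100000011
Gen 8 (rule 18): 00010000100
Gen 9 (rule 105): 11000110001
Gen 10 (rule 41): 10010100100
Gen 11 (rule 110): 10111101100
Gen 12 (rule 18): 00000000010
Gen 13 (rule 105): 11111111000
Gen 14 (rule 41): 10000000011
Gen 15 (rule 110): 10000000111
Gen 16 (rule 18): 01000001000
Gen 17 (rule 105): 00011100011
Gen 18 (rule 41): 11010001010

Answer: none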